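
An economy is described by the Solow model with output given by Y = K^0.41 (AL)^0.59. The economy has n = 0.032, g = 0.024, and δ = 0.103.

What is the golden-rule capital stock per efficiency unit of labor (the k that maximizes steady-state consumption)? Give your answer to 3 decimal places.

k_gold ≈ 4.980

The golden rule sets f'(k) = n + g + δ, i.e. α·k^(α−1) = n + g + δ.
So k^(1−α) = α / (n + g + δ) = 0.41 / 0.159 = 2.5786.
k_gold = 2.5786^(1/0.59) ≈ 4.9804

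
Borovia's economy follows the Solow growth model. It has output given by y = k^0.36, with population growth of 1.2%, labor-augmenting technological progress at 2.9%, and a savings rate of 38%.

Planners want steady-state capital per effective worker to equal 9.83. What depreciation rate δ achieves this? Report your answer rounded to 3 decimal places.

In steady state, investment equals break-even investment: s·k^α = (n + g + δ)·k.
So s / (n + g + δ) = (k*)^(1−α) = 9.83^0.64 = 4.3175.
Therefore n + g + δ = s / 4.3175 = 0.38 / 4.3175 = 0.0880, so δ = 0.0880 − 0.041 = 0.0470.

δ ≈ 0.047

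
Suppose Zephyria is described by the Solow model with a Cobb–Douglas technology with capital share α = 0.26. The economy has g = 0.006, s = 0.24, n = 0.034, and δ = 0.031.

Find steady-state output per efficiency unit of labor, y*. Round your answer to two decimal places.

In steady state, investment equals break-even investment: s·k^α = (n + g + δ)·k.
Dividing both sides by k: k^(1−α) = s / (n + g + δ).
k^0.74 = 0.24 / (0.034 + 0.006 + 0.031) = 0.24 / 0.071 = 3.3803
k* = 3.3803^(1/0.74) ≈ 5.1857
y* = (k*)^α = 5.1857^0.26 ≈ 1.5341

y* ≈ 1.53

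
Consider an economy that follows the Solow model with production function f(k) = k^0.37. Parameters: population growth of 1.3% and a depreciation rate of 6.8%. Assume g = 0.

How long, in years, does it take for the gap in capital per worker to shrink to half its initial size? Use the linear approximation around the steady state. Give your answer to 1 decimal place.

half-life ≈ 13.6 years

Near the steady state the convergence rate is λ = (1 − α)(n + δ).
λ = (1 − 0.37) × 0.081 = 0.63 × 0.081 = 0.05103
Half-life = ln 2 / λ = 0.6931 / 0.05103 ≈ 13.58 years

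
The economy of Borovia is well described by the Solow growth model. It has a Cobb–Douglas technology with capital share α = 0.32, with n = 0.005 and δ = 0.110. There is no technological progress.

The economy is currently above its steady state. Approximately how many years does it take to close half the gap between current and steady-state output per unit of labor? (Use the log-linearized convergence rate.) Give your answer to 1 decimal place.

Near the steady state the convergence rate is λ = (1 − α)(n + δ).
λ = (1 − 0.32) × 0.115 = 0.68 × 0.115 = 0.0782
Half-life = ln 2 / λ = 0.6931 / 0.0782 ≈ 8.86 years

half-life ≈ 8.9 years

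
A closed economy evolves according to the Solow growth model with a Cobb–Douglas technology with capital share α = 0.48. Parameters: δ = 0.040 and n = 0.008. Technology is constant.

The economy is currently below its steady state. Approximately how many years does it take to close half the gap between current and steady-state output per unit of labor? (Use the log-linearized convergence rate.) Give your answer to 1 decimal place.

about 27.8 years

Near the steady state the convergence rate is λ = (1 − α)(n + δ).
λ = (1 − 0.48) × 0.048 = 0.52 × 0.048 = 0.02496
Half-life = ln 2 / λ = 0.6931 / 0.02496 ≈ 27.77 years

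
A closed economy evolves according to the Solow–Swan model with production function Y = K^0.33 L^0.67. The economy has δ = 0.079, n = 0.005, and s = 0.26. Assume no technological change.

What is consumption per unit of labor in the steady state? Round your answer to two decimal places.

c* = 1.29

In steady state, investment equals break-even investment: s·k^α = (n + δ)·k.
Dividing both sides by k: k^(1−α) = s / (n + δ).
k^0.67 = 0.26 / (0.005 + 0.079) = 0.26 / 0.084 = 3.0952
k* = 3.0952^(1/0.67) ≈ 5.3997
y* = (k*)^α = 5.3997^0.33 ≈ 1.7445
c* = (1 − s)·y* = (1 − 0.26) × 1.7445 ≈ 1.2909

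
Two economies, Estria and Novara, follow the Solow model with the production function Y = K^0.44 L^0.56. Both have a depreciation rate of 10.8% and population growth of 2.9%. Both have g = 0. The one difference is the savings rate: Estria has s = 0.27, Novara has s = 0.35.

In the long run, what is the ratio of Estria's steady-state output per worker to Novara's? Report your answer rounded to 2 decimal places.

Steady-state y* = [s/(n + δ)]^(α/(1−α)), so the ratio is [ (s_E/(n + δ)_E) / (s_N/(n + δ)_N) ]^0.7857.
s_E/(n + δ)_E = 0.27/0.137 = 1.9708; s_N/(n + δ)_N = 0.35/0.137 = 2.5547.
Ratio = (1.9708/2.5547)^0.7857 = 0.7714^0.7857 ≈ 0.8155

y*_E / y*_N ≈ 0.82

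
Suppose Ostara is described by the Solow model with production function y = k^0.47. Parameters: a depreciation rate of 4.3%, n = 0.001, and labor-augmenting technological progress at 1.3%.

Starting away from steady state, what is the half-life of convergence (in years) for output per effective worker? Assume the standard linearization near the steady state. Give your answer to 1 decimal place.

Near the steady state the convergence rate is λ = (1 − α)(n + g + δ).
λ = (1 − 0.47) × 0.057 = 0.53 × 0.057 = 0.03021
Half-life = ln 2 / λ = 0.6931 / 0.03021 ≈ 22.94 years

half-life ≈ 22.9 years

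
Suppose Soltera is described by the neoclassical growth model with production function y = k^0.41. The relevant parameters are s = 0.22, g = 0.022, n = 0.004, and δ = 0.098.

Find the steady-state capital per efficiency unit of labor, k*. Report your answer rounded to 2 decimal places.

k* ≈ 2.64

In steady state, investment equals break-even investment: s·k^α = (n + g + δ)·k.
Dividing both sides by k: k^(1−α) = s / (n + g + δ).
k^0.59 = 0.22 / (0.004 + 0.022 + 0.098) = 0.22 / 0.124 = 1.7742
k* = 1.7742^(1/0.59) ≈ 2.6426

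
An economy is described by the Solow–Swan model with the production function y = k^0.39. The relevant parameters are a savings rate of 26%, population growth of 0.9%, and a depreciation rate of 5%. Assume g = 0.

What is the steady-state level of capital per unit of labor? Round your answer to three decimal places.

k* ≈ 11.375

Steady state requires s·f(k) = (n + δ)·k, i.e. s·k^α = (n + δ)·k.
Dividing both sides by k: k^(1−α) = s / (n + δ).
k^0.61 = 0.26 / (0.009 + 0.050) = 0.26 / 0.059 = 4.4068
k* = 4.4068^(1/0.61) ≈ 11.3747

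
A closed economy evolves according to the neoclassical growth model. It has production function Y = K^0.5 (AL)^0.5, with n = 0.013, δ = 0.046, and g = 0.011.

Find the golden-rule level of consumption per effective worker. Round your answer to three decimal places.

c_gold ≈ 3.571

At the golden rule, f'(k) = n + g + δ, so α·k^(α−1) = n + g + δ and k_gold = (α/(n + g + δ))^(1/(1−α)).
k_gold = (0.5/0.070)^(1/0.5) = 7.1429^2 ≈ 51.0210
c_gold = f(k_gold) − (n + g + δ)·k_gold = 7.1429 − 0.070×51.0210 ≈ 3.5714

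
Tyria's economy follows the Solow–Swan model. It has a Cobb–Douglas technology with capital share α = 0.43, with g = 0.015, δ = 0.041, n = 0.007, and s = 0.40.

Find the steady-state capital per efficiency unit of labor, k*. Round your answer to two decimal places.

In steady state, investment equals break-even investment: s·k^α = (n + g + δ)·k.
Rearranging, k^(1−α) = s / (n + g + δ).
k^0.57 = 0.40 / (0.007 + 0.015 + 0.041) = 0.40 / 0.063 = 6.3492
k* = 6.3492^(1/0.57) ≈ 25.6023

k* ≈ 25.60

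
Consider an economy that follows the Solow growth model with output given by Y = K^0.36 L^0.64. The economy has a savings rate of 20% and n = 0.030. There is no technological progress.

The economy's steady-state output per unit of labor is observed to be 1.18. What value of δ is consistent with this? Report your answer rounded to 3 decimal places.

At the steady state, Δk = 0, so s·k^α = (n + δ)·k.
Since y* = [s/(n + δ)]^(α/(1−α)), we have s/(n + δ) = (y*)^((1−α)/α) = 1.18^1.7778 = 1.3421.
Therefore n + δ = s / 1.3421 = 0.20 / 1.3421 = 0.1490, so δ = 0.1490 − 0.030 = 0.1190.

δ ≈ 0.119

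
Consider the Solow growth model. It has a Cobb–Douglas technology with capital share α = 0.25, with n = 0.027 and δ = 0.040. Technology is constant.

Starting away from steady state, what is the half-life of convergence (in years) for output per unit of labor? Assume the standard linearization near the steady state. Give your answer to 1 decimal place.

about 13.8 years

Near the steady state the convergence rate is λ = (1 − α)(n + δ).
λ = (1 − 0.25) × 0.067 = 0.75 × 0.067 = 0.05025
Half-life = ln 2 / λ = 0.6931 / 0.05025 ≈ 13.79 years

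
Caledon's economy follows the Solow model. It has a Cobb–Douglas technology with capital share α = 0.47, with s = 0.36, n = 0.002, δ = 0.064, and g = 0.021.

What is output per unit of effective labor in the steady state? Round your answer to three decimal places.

y* = 3.523

In steady state, investment equals break-even investment: s·k^α = (n + g + δ)·k.
Dividing both sides by k: k^(1−α) = s / (n + g + δ).
k^0.53 = 0.36 / (0.002 + 0.021 + 0.064) = 0.36 / 0.087 = 4.1379
k* = 4.1379^(1/0.53) ≈ 14.5793
y* = (k*)^α = 14.5793^0.47 ≈ 3.5234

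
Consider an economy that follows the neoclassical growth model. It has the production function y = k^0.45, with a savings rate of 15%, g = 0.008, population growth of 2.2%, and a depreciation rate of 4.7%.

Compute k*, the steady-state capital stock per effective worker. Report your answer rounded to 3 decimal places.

In steady state, investment equals break-even investment: s·k^α = (n + g + δ)·k.
Dividing both sides by k: k^(1−α) = s / (n + g + δ).
k^0.55 = 0.15 / (0.022 + 0.008 + 0.047) = 0.15 / 0.077 = 1.9481
k* = 1.9481^(1/0.55) ≈ 3.3618

k* ≈ 3.362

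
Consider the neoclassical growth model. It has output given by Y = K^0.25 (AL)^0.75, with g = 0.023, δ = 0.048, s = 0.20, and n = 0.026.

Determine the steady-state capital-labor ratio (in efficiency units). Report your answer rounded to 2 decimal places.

k* = 2.62

Steady state requires s·f(k) = (n + g + δ)·k, i.e. s·k^α = (n + g + δ)·k.
Dividing both sides by k: k^(1−α) = s / (n + g + δ).
k^0.75 = 0.20 / (0.026 + 0.023 + 0.048) = 0.20 / 0.097 = 2.0619
k* = 2.0619^(1/0.75) ≈ 2.6244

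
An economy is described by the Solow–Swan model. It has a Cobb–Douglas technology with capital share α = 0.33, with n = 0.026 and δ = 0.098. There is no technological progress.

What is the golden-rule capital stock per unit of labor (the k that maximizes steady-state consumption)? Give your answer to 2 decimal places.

The golden rule sets f'(k) = n + δ, i.e. α·k^(α−1) = n + δ.
So k^(1−α) = α / (n + δ) = 0.33 / 0.124 = 2.6613.
k_gold = 2.6613^(1/0.67) ≈ 4.3099

k_gold ≈ 4.31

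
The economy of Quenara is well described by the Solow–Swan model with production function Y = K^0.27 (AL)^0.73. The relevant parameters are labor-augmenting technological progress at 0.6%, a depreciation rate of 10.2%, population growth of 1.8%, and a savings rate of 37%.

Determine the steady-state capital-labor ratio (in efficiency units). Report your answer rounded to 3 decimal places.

In steady state, investment equals break-even investment: s·k^α = (n + g + δ)·k.
Rearranging, k^(1−α) = s / (n + g + δ).
k^0.73 = 0.37 / (0.018 + 0.006 + 0.102) = 0.37 / 0.126 = 2.9365
k* = 2.9365^(1/0.73) ≈ 4.3738

k* ≈ 4.374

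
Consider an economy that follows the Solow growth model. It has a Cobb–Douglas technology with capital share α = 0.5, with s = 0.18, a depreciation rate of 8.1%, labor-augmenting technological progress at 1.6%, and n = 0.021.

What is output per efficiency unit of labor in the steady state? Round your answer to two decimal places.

y* = 1.53

Steady state requires s·f(k) = (n + g + δ)·k, i.e. s·k^α = (n + g + δ)·k.
Rearranging, k^(1−α) = s / (n + g + δ).
k^0.5 = 0.18 / (0.021 + 0.016 + 0.081) = 0.18 / 0.118 = 1.5254
k* = 1.5254^(1/0.5) ≈ 2.3268
y* = (k*)^α = 2.3268^0.5 ≈ 1.5254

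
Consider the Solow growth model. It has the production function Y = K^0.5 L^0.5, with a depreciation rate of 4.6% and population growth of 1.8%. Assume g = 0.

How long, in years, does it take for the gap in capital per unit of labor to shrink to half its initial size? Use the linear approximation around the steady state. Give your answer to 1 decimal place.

about 21.7 years

Near the steady state the convergence rate is λ = (1 − α)(n + δ).
λ = (1 − 0.5) × 0.064 = 0.5 × 0.064 = 0.0320
Half-life = ln 2 / λ = 0.6931 / 0.0320 ≈ 21.66 years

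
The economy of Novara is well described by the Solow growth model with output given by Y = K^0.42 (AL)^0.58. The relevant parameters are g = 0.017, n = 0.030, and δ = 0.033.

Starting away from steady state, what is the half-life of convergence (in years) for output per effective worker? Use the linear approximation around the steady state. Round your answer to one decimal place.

Near the steady state the convergence rate is λ = (1 − α)(n + g + δ).
λ = (1 − 0.42) × 0.080 = 0.58 × 0.080 = 0.0464
Half-life = ln 2 / λ = 0.6931 / 0.0464 ≈ 14.94 years

half-life ≈ 14.9 years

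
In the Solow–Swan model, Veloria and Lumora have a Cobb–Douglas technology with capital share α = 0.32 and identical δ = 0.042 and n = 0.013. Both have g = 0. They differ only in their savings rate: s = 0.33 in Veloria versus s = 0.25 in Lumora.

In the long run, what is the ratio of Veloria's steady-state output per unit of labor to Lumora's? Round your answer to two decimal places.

ratio ≈ 1.14

Steady-state y* = [s/(n + δ)]^(α/(1−α)), so the ratio is [ (s_V/(n + δ)_V) / (s_L/(n + δ)_L) ]^0.4706.
s_V/(n + δ)_V = 0.33/0.055 = 6.0000; s_L/(n + δ)_L = 0.25/0.055 = 4.5455.
Ratio = (6.0000/4.5455)^0.4706 = 1.3200^0.4706 ≈ 1.1396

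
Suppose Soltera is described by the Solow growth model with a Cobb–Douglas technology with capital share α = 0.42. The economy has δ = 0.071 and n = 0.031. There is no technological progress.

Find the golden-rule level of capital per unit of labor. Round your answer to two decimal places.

The golden rule sets f'(k) = n + δ, i.e. α·k^(α−1) = n + δ.
So k^(1−α) = α / (n + δ) = 0.42 / 0.102 = 4.1176.
k_gold = 4.1176^(1/0.58) ≈ 11.4744

k_gold ≈ 11.47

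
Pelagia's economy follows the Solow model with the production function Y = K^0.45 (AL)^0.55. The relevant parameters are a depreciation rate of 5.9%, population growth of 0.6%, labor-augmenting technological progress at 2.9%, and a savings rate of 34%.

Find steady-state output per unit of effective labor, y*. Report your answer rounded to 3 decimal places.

y* ≈ 2.863

In steady state, investment equals break-even investment: s·k^α = (n + g + δ)·k.
Dividing both sides by k: k^(1−α) = s / (n + g + δ).
k^0.55 = 0.34 / (0.006 + 0.029 + 0.059) = 0.34 / 0.094 = 3.6170
k* = 3.6170^(1/0.55) ≈ 10.3557
y* = (k*)^α = 10.3557^0.45 ≈ 2.8631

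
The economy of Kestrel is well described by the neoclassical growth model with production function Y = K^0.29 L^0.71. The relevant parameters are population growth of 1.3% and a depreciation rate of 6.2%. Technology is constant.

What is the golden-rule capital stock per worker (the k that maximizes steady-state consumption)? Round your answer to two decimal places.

The golden rule sets f'(k) = n + δ, i.e. α·k^(α−1) = n + δ.
So k^(1−α) = α / (n + δ) = 0.29 / 0.075 = 3.8667.
k_gold = 3.8667^(1/0.71) ≈ 6.7180

k_gold ≈ 6.72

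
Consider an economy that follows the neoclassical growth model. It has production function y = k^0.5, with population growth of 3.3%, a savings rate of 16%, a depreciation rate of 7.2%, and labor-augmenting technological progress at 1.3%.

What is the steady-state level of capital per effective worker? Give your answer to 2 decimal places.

k* ≈ 1.84

Steady state requires s·f(k) = (n + g + δ)·k, i.e. s·k^α = (n + g + δ)·k.
Dividing both sides by k: k^(1−α) = s / (n + g + δ).
k^0.5 = 0.16 / (0.033 + 0.013 + 0.072) = 0.16 / 0.118 = 1.3559
k* = 1.3559^(1/0.5) ≈ 1.8385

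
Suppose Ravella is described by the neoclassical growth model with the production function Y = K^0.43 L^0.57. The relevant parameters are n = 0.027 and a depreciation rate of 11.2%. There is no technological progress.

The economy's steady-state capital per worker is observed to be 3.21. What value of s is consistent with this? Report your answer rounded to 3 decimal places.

s ≈ 0.270

Steady state requires s·f(k) = (n + δ)·k, i.e. s·k^α = (n + δ)·k.
So s / (n + δ) = (k*)^(1−α) = 3.21^0.57 = 1.9441.
Therefore s = 1.9441 × (n + δ) = 1.9441 × 0.139 = 0.2702.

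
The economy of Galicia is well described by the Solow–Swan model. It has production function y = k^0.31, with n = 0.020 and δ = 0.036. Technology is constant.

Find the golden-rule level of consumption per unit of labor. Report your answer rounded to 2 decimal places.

c_gold ≈ 1.49

At the golden rule, f'(k) = n + δ, so α·k^(α−1) = n + δ and k_gold = (α/(n + δ))^(1/(1−α)).
k_gold = (0.31/0.056)^(1/0.69) = 5.5357^1.4493 ≈ 11.9421
c_gold = f(k_gold) − (n + δ)·k_gold = 2.1572 − 0.056×11.9421 ≈ 1.4884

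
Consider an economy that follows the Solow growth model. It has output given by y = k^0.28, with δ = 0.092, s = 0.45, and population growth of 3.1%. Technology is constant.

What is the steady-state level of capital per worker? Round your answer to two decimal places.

k* ≈ 6.06

In steady state, investment equals break-even investment: s·k^α = (n + δ)·k.
Rearranging, k^(1−α) = s / (n + δ).
k^0.72 = 0.45 / (0.031 + 0.092) = 0.45 / 0.123 = 3.6585
k* = 3.6585^(1/0.72) ≈ 6.0585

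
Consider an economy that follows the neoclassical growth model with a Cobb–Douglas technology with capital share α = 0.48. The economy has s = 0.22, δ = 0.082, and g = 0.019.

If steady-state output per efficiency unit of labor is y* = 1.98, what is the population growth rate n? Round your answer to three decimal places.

Steady state requires s·f(k) = (n + g + δ)·k, i.e. s·k^α = (n + g + δ)·k.
Since y* = [s/(n + g + δ)]^(α/(1−α)), we have s/(n + g + δ) = (y*)^((1−α)/α) = 1.98^1.0833 = 2.0959.
Therefore n + g + δ = s / 2.0959 = 0.22 / 2.0959 = 0.1050, so n = 0.1050 − 0.101 = 0.0040.

n ≈ 0.004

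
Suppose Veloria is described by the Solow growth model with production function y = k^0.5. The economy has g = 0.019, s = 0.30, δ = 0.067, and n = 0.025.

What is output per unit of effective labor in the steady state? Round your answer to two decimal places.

y* ≈ 2.70

Steady state requires s·f(k) = (n + g + δ)·k, i.e. s·k^α = (n + g + δ)·k.
Rearranging, k^(1−α) = s / (n + g + δ).
k^0.5 = 0.30 / (0.025 + 0.019 + 0.067) = 0.30 / 0.111 = 2.7027
k* = 2.7027^(1/0.5) ≈ 7.3046
y* = (k*)^α = 7.3046^0.5 ≈ 2.7027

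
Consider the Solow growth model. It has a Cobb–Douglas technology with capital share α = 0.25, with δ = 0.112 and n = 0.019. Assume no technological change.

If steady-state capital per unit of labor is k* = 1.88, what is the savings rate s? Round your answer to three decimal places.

s ≈ 0.210

In steady state, investment equals break-even investment: s·k^α = (n + δ)·k.
So s / (n + δ) = (k*)^(1−α) = 1.88^0.75 = 1.6055.
Therefore s = 1.6055 × (n + δ) = 1.6055 × 0.131 = 0.2103.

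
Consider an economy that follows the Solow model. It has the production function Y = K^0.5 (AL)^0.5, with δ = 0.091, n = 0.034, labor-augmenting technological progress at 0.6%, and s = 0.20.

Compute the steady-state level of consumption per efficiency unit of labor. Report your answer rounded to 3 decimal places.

c* ≈ 1.221

At the steady state, Δk = 0, so s·k^α = (n + g + δ)·k.
Rearranging, k^(1−α) = s / (n + g + δ).
k^0.5 = 0.20 / (0.034 + 0.006 + 0.091) = 0.20 / 0.131 = 1.5267
k* = 1.5267^(1/0.5) ≈ 2.3308
y* = (k*)^α = 2.3308^0.5 ≈ 1.5267
c* = (1 − s)·y* = (1 − 0.20) × 1.5267 ≈ 1.2214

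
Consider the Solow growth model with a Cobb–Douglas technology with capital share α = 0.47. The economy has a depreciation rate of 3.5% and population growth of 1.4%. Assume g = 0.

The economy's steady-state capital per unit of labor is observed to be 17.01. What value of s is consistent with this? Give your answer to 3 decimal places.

At the steady state, Δk = 0, so s·k^α = (n + δ)·k.
So s / (n + δ) = (k*)^(1−α) = 17.01^0.53 = 4.4903.
Therefore s = 4.4903 × (n + δ) = 4.4903 × 0.049 = 0.2200.

s ≈ 0.220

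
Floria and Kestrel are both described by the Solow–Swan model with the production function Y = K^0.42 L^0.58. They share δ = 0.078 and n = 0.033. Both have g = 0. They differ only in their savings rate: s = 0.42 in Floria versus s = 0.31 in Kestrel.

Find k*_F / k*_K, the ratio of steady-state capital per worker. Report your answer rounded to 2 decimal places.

Steady-state k* = [s/(n + δ)]^(1/(1−α)), so the ratio is [ (s_F/(n + δ)_F) / (s_K/(n + δ)_K) ]^1.7241.
s_F/(n + δ)_F = 0.42/0.111 = 3.7838; s_K/(n + δ)_K = 0.31/0.111 = 2.7928.
Ratio = (3.7838/2.7928)^1.7241 = 1.3548^1.7241 ≈ 1.6880

ratio ≈ 1.69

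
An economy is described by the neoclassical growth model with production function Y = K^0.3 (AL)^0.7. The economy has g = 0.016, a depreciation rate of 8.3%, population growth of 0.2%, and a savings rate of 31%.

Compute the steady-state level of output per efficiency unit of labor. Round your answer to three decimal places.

y* = 1.617

In steady state, investment equals break-even investment: s·k^α = (n + g + δ)·k.
Dividing both sides by k: k^(1−α) = s / (n + g + δ).
k^0.7 = 0.31 / (0.002 + 0.016 + 0.083) = 0.31 / 0.101 = 3.0693
k* = 3.0693^(1/0.7) ≈ 4.9633
y* = (k*)^α = 4.9633^0.3 ≈ 1.6171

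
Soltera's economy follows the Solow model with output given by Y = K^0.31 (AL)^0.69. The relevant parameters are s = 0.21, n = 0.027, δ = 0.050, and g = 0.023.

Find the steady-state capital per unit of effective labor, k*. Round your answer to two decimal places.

At the steady state, Δk = 0, so s·k^α = (n + g + δ)·k.
Rearranging, k^(1−α) = s / (n + g + δ).
k^0.69 = 0.21 / (0.027 + 0.023 + 0.050) = 0.21 / 0.100 = 2.1000
k* = 2.1000^(1/0.69) ≈ 2.9308

k* ≈ 2.93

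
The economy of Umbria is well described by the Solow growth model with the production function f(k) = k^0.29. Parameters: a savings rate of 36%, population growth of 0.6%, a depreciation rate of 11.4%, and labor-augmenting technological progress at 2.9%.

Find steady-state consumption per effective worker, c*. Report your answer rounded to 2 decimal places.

At the steady state, Δk = 0, so s·k^α = (n + g + δ)·k.
Rearranging, k^(1−α) = s / (n + g + δ).
k^0.71 = 0.36 / (0.006 + 0.029 + 0.114) = 0.36 / 0.149 = 2.4161
k* = 2.4161^(1/0.71) ≈ 3.4642
y* = (k*)^α = 3.4642^0.29 ≈ 1.4338
c* = (1 − s)·y* = (1 − 0.36) × 1.4338 ≈ 0.9176

c* ≈ 0.92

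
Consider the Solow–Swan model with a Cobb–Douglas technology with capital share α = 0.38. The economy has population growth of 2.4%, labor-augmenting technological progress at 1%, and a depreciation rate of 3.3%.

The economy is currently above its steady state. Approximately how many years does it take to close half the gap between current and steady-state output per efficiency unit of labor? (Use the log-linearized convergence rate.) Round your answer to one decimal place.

about 16.7 years

Near the steady state the convergence rate is λ = (1 − α)(n + g + δ).
λ = (1 − 0.38) × 0.067 = 0.62 × 0.067 = 0.04154
Half-life = ln 2 / λ = 0.6931 / 0.04154 ≈ 16.69 years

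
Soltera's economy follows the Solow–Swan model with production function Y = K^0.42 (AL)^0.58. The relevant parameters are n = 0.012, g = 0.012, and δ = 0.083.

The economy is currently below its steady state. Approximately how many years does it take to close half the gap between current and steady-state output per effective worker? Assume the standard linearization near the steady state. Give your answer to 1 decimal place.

Near the steady state the convergence rate is λ = (1 − α)(n + g + δ).
λ = (1 − 0.42) × 0.107 = 0.58 × 0.107 = 0.06206
Half-life = ln 2 / λ = 0.6931 / 0.06206 ≈ 11.17 years

t_½ ≈ 11.2 years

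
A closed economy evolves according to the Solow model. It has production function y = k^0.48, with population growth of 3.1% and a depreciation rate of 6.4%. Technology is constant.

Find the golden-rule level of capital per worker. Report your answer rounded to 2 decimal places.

The golden rule sets f'(k) = n + δ, i.e. α·k^(α−1) = n + δ.
So k^(1−α) = α / (n + δ) = 0.48 / 0.095 = 5.0526.
k_gold = 5.0526^(1/0.52) ≈ 22.5379

k_gold ≈ 22.54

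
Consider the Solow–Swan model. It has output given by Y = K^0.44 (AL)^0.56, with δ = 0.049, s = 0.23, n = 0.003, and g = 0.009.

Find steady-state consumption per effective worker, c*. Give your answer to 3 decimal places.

c* = 2.185

Steady state requires s·f(k) = (n + g + δ)·k, i.e. s·k^α = (n + g + δ)·k.
Dividing both sides by k: k^(1−α) = s / (n + g + δ).
k^0.56 = 0.23 / (0.003 + 0.009 + 0.049) = 0.23 / 0.061 = 3.7705
k* = 3.7705^(1/0.56) ≈ 10.6975
y* = (k*)^α = 10.6975^0.44 ≈ 2.8372
c* = (1 − s)·y* = (1 − 0.23) × 2.8372 ≈ 2.1846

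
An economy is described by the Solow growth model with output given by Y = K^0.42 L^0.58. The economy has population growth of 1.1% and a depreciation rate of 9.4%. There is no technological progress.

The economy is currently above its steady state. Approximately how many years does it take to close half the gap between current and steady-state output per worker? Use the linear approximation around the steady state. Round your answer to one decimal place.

about 11.4 years

Near the steady state the convergence rate is λ = (1 − α)(n + δ).
λ = (1 − 0.42) × 0.105 = 0.58 × 0.105 = 0.0609
Half-life = ln 2 / λ = 0.6931 / 0.0609 ≈ 11.38 years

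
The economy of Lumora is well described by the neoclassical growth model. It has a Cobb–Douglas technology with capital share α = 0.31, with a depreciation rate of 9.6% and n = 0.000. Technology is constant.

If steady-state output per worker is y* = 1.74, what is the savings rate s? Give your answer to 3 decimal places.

Steady state requires s·f(k) = (n + δ)·k, i.e. s·k^α = (n + δ)·k.
Since y* = [s/(n + δ)]^(α/(1−α)), we have s/(n + δ) = (y*)^((1−α)/α) = 1.74^2.2258 = 3.4310.
Therefore s = 3.4310 × (n + δ) = 3.4310 × 0.096 = 0.3294.

s ≈ 0.329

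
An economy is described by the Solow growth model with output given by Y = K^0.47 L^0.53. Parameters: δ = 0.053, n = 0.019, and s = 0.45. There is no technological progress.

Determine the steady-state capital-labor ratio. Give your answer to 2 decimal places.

k* = 31.74

In steady state, investment equals break-even investment: s·k^α = (n + δ)·k.
Rearranging, k^(1−α) = s / (n + δ).
k^0.53 = 0.45 / (0.019 + 0.053) = 0.45 / 0.072 = 6.2500
k* = 6.2500^(1/0.53) ≈ 31.7439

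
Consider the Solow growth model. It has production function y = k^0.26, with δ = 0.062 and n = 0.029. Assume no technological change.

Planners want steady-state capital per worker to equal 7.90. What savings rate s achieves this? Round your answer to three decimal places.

s ≈ 0.420

At the steady state, Δk = 0, so s·k^α = (n + δ)·k.
So s / (n + δ) = (k*)^(1−α) = 7.90^0.74 = 4.6158.
Therefore s = 4.6158 × (n + δ) = 4.6158 × 0.091 = 0.4200.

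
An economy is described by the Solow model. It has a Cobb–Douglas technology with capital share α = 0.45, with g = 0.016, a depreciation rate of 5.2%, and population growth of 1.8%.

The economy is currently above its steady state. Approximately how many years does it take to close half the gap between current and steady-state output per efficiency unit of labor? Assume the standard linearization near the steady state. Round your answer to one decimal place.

t_½ ≈ 14.7 years

Near the steady state the convergence rate is λ = (1 − α)(n + g + δ).
λ = (1 − 0.45) × 0.086 = 0.55 × 0.086 = 0.0473
Half-life = ln 2 / λ = 0.6931 / 0.0473 ≈ 14.65 years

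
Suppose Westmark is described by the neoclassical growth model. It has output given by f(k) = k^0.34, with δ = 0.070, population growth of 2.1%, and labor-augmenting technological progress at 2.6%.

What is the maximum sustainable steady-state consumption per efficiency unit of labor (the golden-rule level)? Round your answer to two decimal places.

c_gold ≈ 1.14

At the golden rule, f'(k) = n + g + δ, so α·k^(α−1) = n + g + δ and k_gold = (α/(n + g + δ))^(1/(1−α)).
k_gold = (0.34/0.117)^(1/0.66) = 2.9060^1.5152 ≈ 5.0348
c_gold = f(k_gold) − (n + g + δ)·k_gold = 1.7325 − 0.117×5.0348 ≈ 1.1434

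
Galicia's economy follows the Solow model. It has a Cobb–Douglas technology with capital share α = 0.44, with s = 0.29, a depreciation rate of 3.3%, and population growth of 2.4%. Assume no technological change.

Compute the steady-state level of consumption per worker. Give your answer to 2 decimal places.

At the steady state, Δk = 0, so s·k^α = (n + δ)·k.
Rearranging, k^(1−α) = s / (n + δ).
k^0.56 = 0.29 / (0.024 + 0.033) = 0.29 / 0.057 = 5.0877
k* = 5.0877^(1/0.56) ≈ 18.2661
y* = (k*)^α = 18.2661^0.44 ≈ 3.5902
c* = (1 − s)·y* = (1 − 0.29) × 3.5902 ≈ 2.5490

c* = 2.55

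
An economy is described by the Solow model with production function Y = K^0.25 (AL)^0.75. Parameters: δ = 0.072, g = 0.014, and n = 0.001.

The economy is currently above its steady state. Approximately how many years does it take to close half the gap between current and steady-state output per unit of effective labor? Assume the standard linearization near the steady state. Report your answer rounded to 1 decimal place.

Near the steady state the convergence rate is λ = (1 − α)(n + g + δ).
λ = (1 − 0.25) × 0.087 = 0.75 × 0.087 = 0.06525
Half-life = ln 2 / λ = 0.6931 / 0.06525 ≈ 10.62 years

about 10.6 years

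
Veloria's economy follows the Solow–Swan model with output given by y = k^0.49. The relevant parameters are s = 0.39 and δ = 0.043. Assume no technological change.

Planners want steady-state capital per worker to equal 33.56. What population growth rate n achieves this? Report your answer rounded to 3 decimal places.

n ≈ 0.022

Steady state requires s·f(k) = (n + δ)·k, i.e. s·k^α = (n + δ)·k.
So s / (n + δ) = (k*)^(1−α) = 33.56^0.51 = 6.0002.
Therefore n + δ = s / 6.0002 = 0.39 / 6.0002 = 0.0650, so n = 0.0650 − 0.043 = 0.0220.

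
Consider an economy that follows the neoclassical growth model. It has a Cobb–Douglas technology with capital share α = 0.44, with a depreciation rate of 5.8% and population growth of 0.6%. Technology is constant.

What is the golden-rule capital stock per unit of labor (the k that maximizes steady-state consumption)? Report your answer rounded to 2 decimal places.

The golden rule sets f'(k) = n + δ, i.e. α·k^(α−1) = n + δ.
So k^(1−α) = α / (n + δ) = 0.44 / 0.064 = 6.8750.
k_gold = 6.8750^(1/0.56) ≈ 31.2701

k_gold ≈ 31.27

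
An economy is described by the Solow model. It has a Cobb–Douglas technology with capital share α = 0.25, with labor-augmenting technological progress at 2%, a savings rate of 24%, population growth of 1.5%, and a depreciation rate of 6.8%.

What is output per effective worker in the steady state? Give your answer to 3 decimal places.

y* = 1.326

At the steady state, Δk = 0, so s·k^α = (n + g + δ)·k.
Rearranging, k^(1−α) = s / (n + g + δ).
k^0.75 = 0.24 / (0.015 + 0.020 + 0.068) = 0.24 / 0.103 = 2.3301
k* = 2.3301^(1/0.75) ≈ 3.0891
y* = (k*)^α = 3.0891^0.25 ≈ 1.3257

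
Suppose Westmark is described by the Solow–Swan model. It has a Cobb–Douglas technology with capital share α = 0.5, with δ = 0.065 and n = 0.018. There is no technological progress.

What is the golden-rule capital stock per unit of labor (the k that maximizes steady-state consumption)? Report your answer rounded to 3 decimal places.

The golden rule sets f'(k) = n + δ, i.e. α·k^(α−1) = n + δ.
So k^(1−α) = α / (n + δ) = 0.5 / 0.083 = 6.0241.
k_gold = 6.0241^(1/0.5) ≈ 36.2898

k_gold ≈ 36.290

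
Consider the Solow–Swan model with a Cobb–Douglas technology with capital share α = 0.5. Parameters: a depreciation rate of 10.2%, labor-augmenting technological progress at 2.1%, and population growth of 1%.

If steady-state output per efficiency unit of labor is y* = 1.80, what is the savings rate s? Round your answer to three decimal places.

At the steady state, Δk = 0, so s·k^α = (n + g + δ)·k.
Since y* = [s/(n + g + δ)]^(α/(1−α)), we have s/(n + g + δ) = (y*)^((1−α)/α) = 1.80^1 = 1.8000.
Therefore s = 1.8000 × (n + g + δ) = 1.8000 × 0.133 = 0.2394.

s ≈ 0.239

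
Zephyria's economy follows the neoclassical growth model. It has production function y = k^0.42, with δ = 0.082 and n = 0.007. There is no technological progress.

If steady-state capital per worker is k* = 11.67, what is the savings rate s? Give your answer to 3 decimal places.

s ≈ 0.370

Steady state requires s·f(k) = (n + δ)·k, i.e. s·k^α = (n + δ)·k.
So s / (n + δ) = (k*)^(1−α) = 11.67^0.58 = 4.1582.
Therefore s = 4.1582 × (n + δ) = 4.1582 × 0.089 = 0.3701.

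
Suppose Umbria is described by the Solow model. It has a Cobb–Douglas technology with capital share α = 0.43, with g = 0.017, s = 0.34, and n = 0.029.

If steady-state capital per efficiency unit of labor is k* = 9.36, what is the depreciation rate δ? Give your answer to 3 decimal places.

Steady state requires s·f(k) = (n + g + δ)·k, i.e. s·k^α = (n + g + δ)·k.
So s / (n + g + δ) = (k*)^(1−α) = 9.36^0.57 = 3.5779.
Therefore n + g + δ = s / 3.5779 = 0.34 / 3.5779 = 0.0950, so δ = 0.0950 − 0.046 = 0.0490.

δ ≈ 0.049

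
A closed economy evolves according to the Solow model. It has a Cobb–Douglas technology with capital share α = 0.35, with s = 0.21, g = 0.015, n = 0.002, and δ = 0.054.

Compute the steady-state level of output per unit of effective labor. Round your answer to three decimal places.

In steady state, investment equals break-even investment: s·k^α = (n + g + δ)·k.
Dividing both sides by k: k^(1−α) = s / (n + g + δ).
k^0.65 = 0.21 / (0.002 + 0.015 + 0.054) = 0.21 / 0.071 = 2.9577
k* = 2.9577^(1/0.65) ≈ 5.3033
y* = (k*)^α = 5.3033^0.35 ≈ 1.7930

y* ≈ 1.793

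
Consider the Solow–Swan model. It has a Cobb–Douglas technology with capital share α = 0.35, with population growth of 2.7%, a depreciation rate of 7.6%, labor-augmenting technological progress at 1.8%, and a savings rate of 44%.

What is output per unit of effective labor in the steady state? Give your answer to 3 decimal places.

Steady state requires s·f(k) = (n + g + δ)·k, i.e. s·k^α = (n + g + δ)·k.
Dividing both sides by k: k^(1−α) = s / (n + g + δ).
k^0.65 = 0.44 / (0.027 + 0.018 + 0.076) = 0.44 / 0.121 = 3.6364
k* = 3.6364^(1/0.65) ≈ 7.2874
y* = (k*)^α = 7.2874^0.35 ≈ 2.0040

y* ≈ 2.004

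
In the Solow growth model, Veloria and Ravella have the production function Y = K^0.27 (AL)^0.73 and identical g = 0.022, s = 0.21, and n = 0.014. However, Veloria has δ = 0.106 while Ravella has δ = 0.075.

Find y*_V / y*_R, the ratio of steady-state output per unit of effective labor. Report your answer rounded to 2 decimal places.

y*_V / y*_R ≈ 0.91

Steady-state y* = [s/(n + g + δ)]^(α/(1−α)), so the ratio is [ (s_V/(n + g + δ)_V) / (s_R/(n + g + δ)_R) ]^0.3699.
s_V/(n + g + δ)_V = 0.21/0.142 = 1.4789; s_R/(n + g + δ)_R = 0.21/0.111 = 1.8919.
Ratio = (1.4789/1.8919)^0.3699 = 0.7817^0.3699 ≈ 0.9129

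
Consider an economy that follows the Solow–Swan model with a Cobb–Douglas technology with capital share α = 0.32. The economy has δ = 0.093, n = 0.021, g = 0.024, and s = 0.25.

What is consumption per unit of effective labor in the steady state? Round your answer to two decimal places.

c* ≈ 0.99

In steady state, investment equals break-even investment: s·k^α = (n + g + δ)·k.
Rearranging, k^(1−α) = s / (n + g + δ).
k^0.68 = 0.25 / (0.021 + 0.024 + 0.093) = 0.25 / 0.138 = 1.8116
k* = 1.8116^(1/0.68) ≈ 2.3961
y* = (k*)^α = 2.3961^0.32 ≈ 1.3226
c* = (1 − s)·y* = (1 − 0.25) × 1.3226 ≈ 0.9920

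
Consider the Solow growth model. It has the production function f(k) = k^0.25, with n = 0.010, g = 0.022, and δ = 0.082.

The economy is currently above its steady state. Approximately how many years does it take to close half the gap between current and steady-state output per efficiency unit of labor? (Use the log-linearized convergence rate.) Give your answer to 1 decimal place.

Near the steady state the convergence rate is λ = (1 − α)(n + g + δ).
λ = (1 − 0.25) × 0.114 = 0.75 × 0.114 = 0.0855
Half-life = ln 2 / λ = 0.6931 / 0.0855 ≈ 8.11 years

half-life ≈ 8.1 years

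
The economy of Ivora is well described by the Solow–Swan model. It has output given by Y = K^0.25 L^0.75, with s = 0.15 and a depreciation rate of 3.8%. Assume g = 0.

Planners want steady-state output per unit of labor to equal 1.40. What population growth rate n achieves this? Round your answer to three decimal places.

n ≈ 0.017

Steady state requires s·f(k) = (n + δ)·k, i.e. s·k^α = (n + δ)·k.
Since y* = [s/(n + δ)]^(α/(1−α)), we have s/(n + δ) = (y*)^((1−α)/α) = 1.40^3 = 2.7440.
Therefore n + δ = s / 2.7440 = 0.15 / 2.7440 = 0.0547, so n = 0.0547 − 0.038 = 0.0167.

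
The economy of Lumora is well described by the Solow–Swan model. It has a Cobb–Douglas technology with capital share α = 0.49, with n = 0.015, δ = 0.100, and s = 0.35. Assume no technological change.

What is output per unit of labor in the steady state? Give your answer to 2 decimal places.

y* = 2.91

At the steady state, Δk = 0, so s·k^α = (n + δ)·k.
Dividing both sides by k: k^(1−α) = s / (n + δ).
k^0.51 = 0.35 / (0.015 + 0.100) = 0.35 / 0.115 = 3.0435
k* = 3.0435^(1/0.51) ≈ 8.8673
y* = (k*)^α = 8.8673^0.49 ≈ 2.9135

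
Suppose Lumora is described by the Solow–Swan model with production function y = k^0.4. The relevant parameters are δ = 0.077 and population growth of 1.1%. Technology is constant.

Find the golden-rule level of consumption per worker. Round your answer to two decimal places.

At the golden rule, f'(k) = n + δ, so α·k^(α−1) = n + δ and k_gold = (α/(n + δ))^(1/(1−α)).
k_gold = (0.4/0.088)^(1/0.6) = 4.5455^1.6667 ≈ 12.4736
c_gold = f(k_gold) − (n + δ)·k_gold = 2.7441 − 0.088×12.4736 ≈ 1.6464

c_gold ≈ 1.65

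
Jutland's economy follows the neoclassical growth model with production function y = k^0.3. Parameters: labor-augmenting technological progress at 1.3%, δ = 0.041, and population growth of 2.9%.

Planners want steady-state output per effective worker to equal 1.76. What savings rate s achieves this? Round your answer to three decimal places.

Steady state requires s·f(k) = (n + g + δ)·k, i.e. s·k^α = (n + g + δ)·k.
Since y* = [s/(n + g + δ)]^(α/(1−α)), we have s/(n + g + δ) = (y*)^((1−α)/α) = 1.76^2.3333 = 3.7399.
Therefore s = 3.7399 × (n + g + δ) = 3.7399 × 0.083 = 0.3104.

s ≈ 0.310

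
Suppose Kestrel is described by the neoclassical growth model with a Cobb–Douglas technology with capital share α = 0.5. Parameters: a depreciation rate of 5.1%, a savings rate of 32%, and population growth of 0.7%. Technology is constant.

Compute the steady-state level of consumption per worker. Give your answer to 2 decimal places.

c* = 3.75

At the steady state, Δk = 0, so s·k^α = (n + δ)·k.
Dividing both sides by k: k^(1−α) = s / (n + δ).
k^0.5 = 0.32 / (0.007 + 0.051) = 0.32 / 0.058 = 5.5172
k* = 5.5172^(1/0.5) ≈ 30.4395
y* = (k*)^α = 30.4395^0.5 ≈ 5.5172
c* = (1 − s)·y* = (1 − 0.32) × 5.5172 ≈ 3.7517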